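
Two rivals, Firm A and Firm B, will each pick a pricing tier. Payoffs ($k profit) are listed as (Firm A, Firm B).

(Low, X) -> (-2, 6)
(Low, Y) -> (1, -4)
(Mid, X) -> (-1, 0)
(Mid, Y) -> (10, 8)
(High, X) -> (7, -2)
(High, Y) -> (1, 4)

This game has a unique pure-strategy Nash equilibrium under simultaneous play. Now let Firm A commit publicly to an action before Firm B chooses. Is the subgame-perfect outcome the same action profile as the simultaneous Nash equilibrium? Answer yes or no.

yes

Firm B best-responds to each possible Firm A move:
- Low: BR = X, leader payoff -2.
- Mid: BR = Y, leader payoff 10.
- High: BR = Y, leader payoff 1.
Among -2, 10, 1, the best is 10 at Mid. Subgame-perfect outcome: (Mid, Y) with payoffs (10, 8).
Under simultaneous play:
Firm A's best replies: X→High; Y→Mid.
Firm B's best replies: Low→X; Mid→Y; High→Y.
The unique mutual best reply is (Mid, Y), giving (10, 8).
Sequential outcome (Mid, Y) coincides with the Nash profile (Mid, Y).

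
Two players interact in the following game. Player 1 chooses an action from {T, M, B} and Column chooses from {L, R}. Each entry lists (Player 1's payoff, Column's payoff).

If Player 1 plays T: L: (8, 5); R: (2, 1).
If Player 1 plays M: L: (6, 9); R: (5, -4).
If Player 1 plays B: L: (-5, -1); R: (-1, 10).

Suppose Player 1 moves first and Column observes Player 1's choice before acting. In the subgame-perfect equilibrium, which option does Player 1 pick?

T

Work backward from Column's decision.
- T: Column compares 5, 1 and picks L; Player 1 would get 8.
- M: Column compares 9, -4 and picks L; Player 1 would get 6.
- B: Column compares -1, 10 and picks R; Player 1 would get -1.
Player 1's induced payoffs are 8, 6, -1, so Player 1 commits to T. Subgame-perfect outcome: (T, L) with payoffs (8, 5).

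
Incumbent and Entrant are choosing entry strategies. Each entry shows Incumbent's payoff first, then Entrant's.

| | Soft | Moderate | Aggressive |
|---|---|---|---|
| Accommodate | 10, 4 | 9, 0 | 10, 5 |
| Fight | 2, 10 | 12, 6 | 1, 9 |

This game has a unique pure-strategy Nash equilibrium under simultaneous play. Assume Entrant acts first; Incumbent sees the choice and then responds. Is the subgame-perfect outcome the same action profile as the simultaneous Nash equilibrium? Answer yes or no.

Work backward from Incumbent's decision.
- Soft: Incumbent compares 10, 2 and picks Accommodate; Entrant would get 4.
- Moderate: Incumbent compares 9, 12 and picks Fight; Entrant would get 6.
- Aggressive: Incumbent compares 10, 1 and picks Accommodate; Entrant would get 5.
Among 4, 6, 5, the best is 6 at Moderate. Subgame-perfect outcome: (Fight, Moderate) with payoffs (12, 6).
Now find the simultaneous Nash equilibrium.
Incumbent's best replies: Soft→Accommodate; Moderate→Fight; Aggressive→Accommodate.
Entrant's best replies: Accommodate→Aggressive; Fight→Soft.
Only (Accommodate, Aggressive) has each player best-responding; Nash payoffs (10, 5).
Sequential outcome (Fight, Moderate) differs from the Nash profile (Accommodate, Aggressive).

no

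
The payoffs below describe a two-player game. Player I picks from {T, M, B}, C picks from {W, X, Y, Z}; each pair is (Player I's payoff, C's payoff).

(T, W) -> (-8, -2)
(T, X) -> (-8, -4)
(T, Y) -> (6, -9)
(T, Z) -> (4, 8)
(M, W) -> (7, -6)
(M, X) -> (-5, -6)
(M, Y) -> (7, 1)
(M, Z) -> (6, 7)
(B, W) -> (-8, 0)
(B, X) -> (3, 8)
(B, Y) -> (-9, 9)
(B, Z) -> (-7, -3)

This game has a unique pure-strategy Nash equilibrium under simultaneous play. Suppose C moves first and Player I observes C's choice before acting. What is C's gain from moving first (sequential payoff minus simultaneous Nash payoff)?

1

Solve by backward induction (C leads).
- W: Player I compares -8, 7, -8 and picks M; C would get -6.
- X: Player I compares -8, -5, 3 and picks B; C would get 8.
- Y: Player I compares 6, 7, -9 and picks M; C would get 1.
- Z: Player I compares 4, 6, -7 and picks M; C would get 7.
Maximizing over -6, 8, 1, 7, C chooses X. Subgame-perfect outcome: (B, X) with payoffs (3, 8).
For the simultaneous game, intersect best replies.
Player I's best replies: W→M; X→B; Y→M; Z→M.
C's best replies: T→Z; M→Z; B→Y.
Only (M, Z) has each player best-responding; Nash payoffs (6, 7).
C's commitment gain: 8 − 7 = 1.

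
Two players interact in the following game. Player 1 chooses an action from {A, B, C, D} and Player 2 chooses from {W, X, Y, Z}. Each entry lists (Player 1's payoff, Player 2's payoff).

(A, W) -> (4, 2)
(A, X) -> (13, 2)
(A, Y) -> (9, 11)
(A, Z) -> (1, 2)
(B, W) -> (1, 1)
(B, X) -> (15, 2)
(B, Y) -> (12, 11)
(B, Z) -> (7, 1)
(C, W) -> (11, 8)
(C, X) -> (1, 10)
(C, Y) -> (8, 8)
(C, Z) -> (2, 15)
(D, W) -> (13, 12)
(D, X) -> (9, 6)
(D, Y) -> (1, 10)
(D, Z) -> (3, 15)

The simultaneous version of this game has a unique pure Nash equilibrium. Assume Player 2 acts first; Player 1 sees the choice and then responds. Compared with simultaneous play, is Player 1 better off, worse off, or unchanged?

better off

Player 1 best-responds to each possible Player 2 move:
- W → Player 1 plays D (best of 4, 1, 11, 13); Player 2 gets 12.
- X → Player 1 plays B (best of 13, 15, 1, 9); Player 2 gets 2.
- Y → Player 1 plays B (best of 9, 12, 8, 1); Player 2 gets 11.
- Z → Player 1 plays B (best of 1, 7, 2, 3); Player 2 gets 1.
Among 12, 2, 11, 1, the best is 12 at W. Subgame-perfect outcome: (D, W) with payoffs (13, 12).
For the simultaneous game, intersect best replies.
Player 1's best replies: W→D; X→B; Y→B; Z→B.
Player 2's best replies: A→Y; B→Y; C→Z; D→Z.
Only (B, Y) has each player best-responding; Nash payoffs (12, 11).
Player 1 earns 13 sequentially versus 12 at the Nash outcome: better off.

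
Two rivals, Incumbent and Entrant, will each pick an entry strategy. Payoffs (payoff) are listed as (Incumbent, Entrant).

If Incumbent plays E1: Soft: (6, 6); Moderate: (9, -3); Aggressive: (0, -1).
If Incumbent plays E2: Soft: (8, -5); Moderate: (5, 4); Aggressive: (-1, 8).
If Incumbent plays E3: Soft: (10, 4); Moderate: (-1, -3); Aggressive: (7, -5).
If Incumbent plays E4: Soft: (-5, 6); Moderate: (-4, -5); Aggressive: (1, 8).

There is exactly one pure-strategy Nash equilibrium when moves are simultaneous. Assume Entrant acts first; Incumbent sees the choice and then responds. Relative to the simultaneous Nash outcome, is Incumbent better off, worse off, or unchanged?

Backward induction with Entrant moving first.
- Soft: BR = E3, leader payoff 4.
- Moderate: BR = E1, leader payoff -3.
- Aggressive: BR = E3, leader payoff -5.
Among 4, -3, -5, the best is 4 at Soft. Subgame-perfect outcome: (E3, Soft) with payoffs (10, 4).
Now find the simultaneous Nash equilibrium.
Incumbent's best replies: Soft→E3; Moderate→E1; Aggressive→E3.
Entrant's best replies: E1→Soft; E2→Aggressive; E3→Soft; E4→Aggressive.
Only (E3, Soft) has each player best-responding; Nash payoffs (10, 4).
Incumbent earns 10 sequentially versus 10 at the Nash outcome: unchanged.

unchanged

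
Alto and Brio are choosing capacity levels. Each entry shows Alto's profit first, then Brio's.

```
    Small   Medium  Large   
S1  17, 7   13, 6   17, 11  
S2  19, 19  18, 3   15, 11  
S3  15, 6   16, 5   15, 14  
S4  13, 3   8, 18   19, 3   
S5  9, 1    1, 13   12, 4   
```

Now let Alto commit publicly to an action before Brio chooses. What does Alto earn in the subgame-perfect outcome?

19

Brio best-responds to each possible Alto move:
- S1: BR = Large, leader payoff 17.
- S2: BR = Small, leader payoff 19.
- S3: BR = Large, leader payoff 15.
- S4: BR = Medium, leader payoff 8.
- S5: BR = Medium, leader payoff 1.
Maximizing over 17, 19, 15, 8, 1, Alto chooses S2. Subgame-perfect outcome: (S2, Small) with payoffs (19, 19).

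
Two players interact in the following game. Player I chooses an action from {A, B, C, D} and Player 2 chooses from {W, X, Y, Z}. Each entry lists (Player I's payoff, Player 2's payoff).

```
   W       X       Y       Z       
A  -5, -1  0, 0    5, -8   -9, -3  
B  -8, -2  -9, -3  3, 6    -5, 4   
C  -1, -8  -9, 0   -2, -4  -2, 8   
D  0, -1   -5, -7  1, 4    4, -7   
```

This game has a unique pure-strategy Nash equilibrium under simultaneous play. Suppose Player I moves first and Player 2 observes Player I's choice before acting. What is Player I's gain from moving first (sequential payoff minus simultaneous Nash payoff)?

Player 2 best-responds to each possible Player I move:
- A → Player 2 plays X (best of -1, 0, -8, -3); Player I gets 0.
- B → Player 2 plays Y (best of -2, -3, 6, 4); Player I gets 3.
- C → Player 2 plays Z (best of -8, 0, -4, 8); Player I gets -2.
- D → Player 2 plays Y (best of -1, -7, 4, -7); Player I gets 1.
Among 0, 3, -2, 1, the best is 3 at B. Subgame-perfect outcome: (B, Y) with payoffs (3, 6).
Now find the simultaneous Nash equilibrium.
Player I's best replies: W→D; X→A; Y→A; Z→D.
Player 2's best replies: A→X; B→Y; C→Z; D→Y.
The unique mutual best reply is (A, X), giving (0, 0).
Player I's commitment gain: 3 − 0 = 3.

3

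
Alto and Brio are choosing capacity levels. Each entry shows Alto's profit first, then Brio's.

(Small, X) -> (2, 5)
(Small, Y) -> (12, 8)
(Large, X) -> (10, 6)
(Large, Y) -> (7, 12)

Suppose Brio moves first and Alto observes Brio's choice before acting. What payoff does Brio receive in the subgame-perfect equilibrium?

8

Solve by backward induction (Brio leads).
- X: Alto compares 2, 10 and picks Large; Brio would get 6.
- Y: Alto compares 12, 7 and picks Small; Brio would get 8.
Maximizing over 6, 8, Brio chooses Y. Subgame-perfect outcome: (Small, Y) with payoffs (12, 8).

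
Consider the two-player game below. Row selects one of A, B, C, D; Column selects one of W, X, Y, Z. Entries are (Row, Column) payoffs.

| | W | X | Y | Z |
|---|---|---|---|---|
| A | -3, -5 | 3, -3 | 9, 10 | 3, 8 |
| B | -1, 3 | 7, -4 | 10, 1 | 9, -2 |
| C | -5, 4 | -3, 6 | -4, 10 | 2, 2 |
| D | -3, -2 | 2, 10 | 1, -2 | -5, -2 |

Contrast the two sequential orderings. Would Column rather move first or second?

If Row leads: Column's best replies are A→Y, B→W, C→Y, D→X; Row's induced payoffs 9, -1, -4, 2; outcome (A, Y), payoffs (9, 10).
If Column leads: Row's best replies are W→B, X→B, Y→B, Z→B; Column's induced payoffs 3, -4, 1, -2; outcome (B, W), payoffs (-1, 3).
Column gets 3 moving first and 10 moving second, so Column prefers to move second.

second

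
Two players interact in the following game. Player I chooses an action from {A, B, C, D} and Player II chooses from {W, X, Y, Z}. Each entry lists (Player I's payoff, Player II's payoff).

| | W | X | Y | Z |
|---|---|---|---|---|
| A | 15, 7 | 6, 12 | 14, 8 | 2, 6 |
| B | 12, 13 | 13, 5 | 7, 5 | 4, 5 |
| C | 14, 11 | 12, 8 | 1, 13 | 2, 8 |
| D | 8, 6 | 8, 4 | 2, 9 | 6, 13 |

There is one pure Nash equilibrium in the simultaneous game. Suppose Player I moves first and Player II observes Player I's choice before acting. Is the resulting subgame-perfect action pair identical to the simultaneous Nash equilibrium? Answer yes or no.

no

Work backward from Player II's decision.
- A: BR = X, leader payoff 6.
- B: BR = W, leader payoff 12.
- C: BR = Y, leader payoff 1.
- D: BR = Z, leader payoff 6.
Maximizing over 6, 12, 1, 6, Player I chooses B. Subgame-perfect outcome: (B, W) with payoffs (12, 13).
Under simultaneous play:
Player I's best replies: W→A; X→B; Y→A; Z→D.
Player II's best replies: A→X; B→W; C→Y; D→Z.
The unique mutual best reply is (D, Z), giving (6, 13).
Sequential outcome (B, W) differs from the Nash profile (D, Z).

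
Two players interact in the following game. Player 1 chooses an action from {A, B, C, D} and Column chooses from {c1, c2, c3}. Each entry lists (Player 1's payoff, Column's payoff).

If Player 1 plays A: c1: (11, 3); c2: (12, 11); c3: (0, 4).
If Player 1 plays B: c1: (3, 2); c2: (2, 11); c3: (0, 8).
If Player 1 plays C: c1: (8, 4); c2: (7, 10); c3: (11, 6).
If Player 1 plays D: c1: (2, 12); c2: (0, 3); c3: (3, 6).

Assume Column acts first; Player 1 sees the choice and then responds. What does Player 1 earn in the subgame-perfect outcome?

Solve by backward induction (Column leads).
- c1: Player 1 compares 11, 3, 8, 2 and picks A; Column would get 3.
- c2: Player 1 compares 12, 2, 7, 0 and picks A; Column would get 11.
- c3: Player 1 compares 0, 0, 11, 3 and picks C; Column would get 6.
Among 3, 11, 6, the best is 11 at c2. Subgame-perfect outcome: (A, c2) with payoffs (12, 11).

12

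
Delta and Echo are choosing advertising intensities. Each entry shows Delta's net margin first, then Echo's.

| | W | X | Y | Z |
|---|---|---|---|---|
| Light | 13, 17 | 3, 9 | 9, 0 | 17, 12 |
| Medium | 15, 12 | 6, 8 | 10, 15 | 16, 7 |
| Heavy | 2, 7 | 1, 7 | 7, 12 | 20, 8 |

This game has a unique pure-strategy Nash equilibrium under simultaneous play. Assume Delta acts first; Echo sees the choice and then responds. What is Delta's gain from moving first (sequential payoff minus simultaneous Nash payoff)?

Backward induction with Delta moving first.
- Light: BR = W, leader payoff 13.
- Medium: BR = Y, leader payoff 10.
- Heavy: BR = Y, leader payoff 7.
Among 13, 10, 7, the best is 13 at Light. Subgame-perfect outcome: (Light, W) with payoffs (13, 17).
Now find the simultaneous Nash equilibrium.
Delta's best replies: W→Medium; X→Medium; Y→Medium; Z→Heavy.
Echo's best replies: Light→W; Medium→Y; Heavy→Y.
Only (Medium, Y) has each player best-responding; Nash payoffs (10, 15).
Delta's commitment gain: 13 − 10 = 3.

3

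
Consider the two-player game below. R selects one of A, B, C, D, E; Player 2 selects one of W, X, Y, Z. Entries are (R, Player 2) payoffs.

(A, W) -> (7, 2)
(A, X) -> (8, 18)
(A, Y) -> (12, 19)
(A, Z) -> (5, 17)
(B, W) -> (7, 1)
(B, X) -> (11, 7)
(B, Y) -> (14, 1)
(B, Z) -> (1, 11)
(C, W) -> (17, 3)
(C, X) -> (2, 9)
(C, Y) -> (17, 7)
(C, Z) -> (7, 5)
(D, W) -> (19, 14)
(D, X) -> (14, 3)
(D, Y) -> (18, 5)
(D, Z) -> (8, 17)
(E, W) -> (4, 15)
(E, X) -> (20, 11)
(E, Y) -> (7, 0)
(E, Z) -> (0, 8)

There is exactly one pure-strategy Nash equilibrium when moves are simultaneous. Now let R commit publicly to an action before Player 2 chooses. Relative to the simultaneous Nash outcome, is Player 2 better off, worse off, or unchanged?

Player 2 best-responds to each possible R move:
- A: Player 2 compares 2, 18, 19, 17 and picks Y; R would get 12.
- B: Player 2 compares 1, 7, 1, 11 and picks Z; R would get 1.
- C: Player 2 compares 3, 9, 7, 5 and picks X; R would get 2.
- D: Player 2 compares 14, 3, 5, 17 and picks Z; R would get 8.
- E: Player 2 compares 15, 11, 0, 8 and picks W; R would get 4.
R's induced payoffs are 12, 1, 2, 8, 4, so R commits to A. Subgame-perfect outcome: (A, Y) with payoffs (12, 19).
Under simultaneous play:
R's best replies: W→D; X→E; Y→D; Z→D.
Player 2's best replies: A→Y; B→Z; C→X; D→Z; E→W.
Only (D, Z) has each player best-responding; Nash payoffs (8, 17).
Player 2 earns 19 sequentially versus 17 at the Nash outcome: better off.

better off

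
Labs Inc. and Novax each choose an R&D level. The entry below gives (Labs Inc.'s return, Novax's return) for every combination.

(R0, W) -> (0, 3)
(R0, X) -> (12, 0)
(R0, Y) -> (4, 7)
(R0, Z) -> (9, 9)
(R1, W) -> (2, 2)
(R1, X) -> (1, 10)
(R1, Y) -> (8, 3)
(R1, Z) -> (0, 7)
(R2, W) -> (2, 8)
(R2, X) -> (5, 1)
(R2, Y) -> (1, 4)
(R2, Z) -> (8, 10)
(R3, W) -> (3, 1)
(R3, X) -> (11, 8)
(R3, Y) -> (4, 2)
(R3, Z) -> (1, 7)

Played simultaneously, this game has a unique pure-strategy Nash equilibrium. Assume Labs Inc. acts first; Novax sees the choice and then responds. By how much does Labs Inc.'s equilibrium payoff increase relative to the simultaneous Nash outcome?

2

Novax best-responds to each possible Labs Inc. move:
- R0: BR = Z, leader payoff 9.
- R1: BR = X, leader payoff 1.
- R2: BR = Z, leader payoff 8.
- R3: BR = X, leader payoff 11.
Maximizing over 9, 1, 8, 11, Labs Inc. chooses R3. Subgame-perfect outcome: (R3, X) with payoffs (11, 8).
Now find the simultaneous Nash equilibrium.
Labs Inc.'s best replies: W→R3; X→R0; Y→R1; Z→R0.
Novax's best replies: R0→Z; R1→X; R2→Z; R3→X.
The unique mutual best reply is (R0, Z), giving (9, 9).
Labs Inc.'s commitment gain: 11 − 9 = 2.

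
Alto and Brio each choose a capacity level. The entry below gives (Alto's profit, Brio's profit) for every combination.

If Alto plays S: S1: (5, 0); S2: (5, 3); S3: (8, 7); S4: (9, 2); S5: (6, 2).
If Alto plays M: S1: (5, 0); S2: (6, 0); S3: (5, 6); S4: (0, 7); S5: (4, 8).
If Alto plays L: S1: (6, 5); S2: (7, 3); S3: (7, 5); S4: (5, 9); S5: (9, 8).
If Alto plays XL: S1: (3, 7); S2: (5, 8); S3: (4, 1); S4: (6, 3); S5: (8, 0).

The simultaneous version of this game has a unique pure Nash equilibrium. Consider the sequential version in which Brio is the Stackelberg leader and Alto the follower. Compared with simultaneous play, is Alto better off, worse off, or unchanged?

Work backward from Alto's decision.
- S1: Alto compares 5, 5, 6, 3 and picks L; Brio would get 5.
- S2: Alto compares 5, 6, 7, 5 and picks L; Brio would get 3.
- S3: Alto compares 8, 5, 7, 4 and picks S; Brio would get 7.
- S4: Alto compares 9, 0, 5, 6 and picks S; Brio would get 2.
- S5: Alto compares 6, 4, 9, 8 and picks L; Brio would get 8.
Maximizing over 5, 3, 7, 2, 8, Brio chooses S5. Subgame-perfect outcome: (L, S5) with payoffs (9, 8).
Now find the simultaneous Nash equilibrium.
Alto's best replies: S1→L; S2→L; S3→S; S4→S; S5→L.
Brio's best replies: S→S3; M→S5; L→S4; XL→S2.
The unique mutual best reply is (S, S3), giving (8, 7).
Alto earns 9 sequentially versus 8 at the Nash outcome: better off.

better off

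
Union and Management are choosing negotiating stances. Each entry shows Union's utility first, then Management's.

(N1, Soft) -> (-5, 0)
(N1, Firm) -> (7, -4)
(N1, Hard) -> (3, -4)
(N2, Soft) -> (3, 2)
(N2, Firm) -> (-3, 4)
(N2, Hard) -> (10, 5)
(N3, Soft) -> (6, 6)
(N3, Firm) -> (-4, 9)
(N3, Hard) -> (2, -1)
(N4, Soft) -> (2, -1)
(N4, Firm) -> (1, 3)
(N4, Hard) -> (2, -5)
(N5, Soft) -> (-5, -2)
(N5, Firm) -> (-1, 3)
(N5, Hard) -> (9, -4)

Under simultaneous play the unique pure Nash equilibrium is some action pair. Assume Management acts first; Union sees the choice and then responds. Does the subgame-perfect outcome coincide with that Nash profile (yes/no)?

no

Union best-responds to each possible Management move:
- Soft → Union plays N3 (best of -5, 3, 6, 2, -5); Management gets 6.
- Firm → Union plays N1 (best of 7, -3, -4, 1, -1); Management gets -4.
- Hard → Union plays N2 (best of 3, 10, 2, 2, 9); Management gets 5.
Management's induced payoffs are 6, -4, 5, so Management commits to Soft. Subgame-perfect outcome: (N3, Soft) with payoffs (6, 6).
Now find the simultaneous Nash equilibrium.
Union's best replies: Soft→N3; Firm→N1; Hard→N2.
Management's best replies: N1→Soft; N2→Hard; N3→Firm; N4→Firm; N5→Firm.
The unique mutual best reply is (N2, Hard), giving (10, 5).
Sequential outcome (N3, Soft) differs from the Nash profile (N2, Hard).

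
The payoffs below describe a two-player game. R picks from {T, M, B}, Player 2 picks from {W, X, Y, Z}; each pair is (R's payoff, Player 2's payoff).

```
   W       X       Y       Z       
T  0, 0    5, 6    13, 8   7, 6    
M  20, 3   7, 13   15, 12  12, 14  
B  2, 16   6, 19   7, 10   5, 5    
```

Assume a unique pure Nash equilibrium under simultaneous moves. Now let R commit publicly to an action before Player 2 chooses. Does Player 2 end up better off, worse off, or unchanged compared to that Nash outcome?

Player 2 best-responds to each possible R move:
- T: BR = Y, leader payoff 13.
- M: BR = Z, leader payoff 12.
- B: BR = X, leader payoff 6.
Maximizing over 13, 12, 6, R chooses T. Subgame-perfect outcome: (T, Y) with payoffs (13, 8).
Under simultaneous play:
R's best replies: W→M; X→M; Y→M; Z→M.
Player 2's best replies: T→Y; M→Z; B→X.
The unique mutual best reply is (M, Z), giving (12, 14).
Player 2 earns 8 sequentially versus 14 at the Nash outcome: worse off.

worse off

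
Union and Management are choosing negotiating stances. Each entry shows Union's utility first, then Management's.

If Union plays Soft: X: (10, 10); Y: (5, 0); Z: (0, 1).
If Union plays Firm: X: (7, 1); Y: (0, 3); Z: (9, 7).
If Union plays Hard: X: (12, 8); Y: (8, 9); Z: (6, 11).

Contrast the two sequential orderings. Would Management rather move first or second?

second

If Union leads: Management's best replies are Soft→X, Firm→Z, Hard→Z; Union's induced payoffs 10, 9, 6; outcome (Soft, X), payoffs (10, 10).
If Management leads: Union's best replies are X→Hard, Y→Hard, Z→Firm; Management's induced payoffs 8, 9, 7; outcome (Hard, Y), payoffs (8, 9).
Management gets 9 moving first and 10 moving second, so Management prefers to move second.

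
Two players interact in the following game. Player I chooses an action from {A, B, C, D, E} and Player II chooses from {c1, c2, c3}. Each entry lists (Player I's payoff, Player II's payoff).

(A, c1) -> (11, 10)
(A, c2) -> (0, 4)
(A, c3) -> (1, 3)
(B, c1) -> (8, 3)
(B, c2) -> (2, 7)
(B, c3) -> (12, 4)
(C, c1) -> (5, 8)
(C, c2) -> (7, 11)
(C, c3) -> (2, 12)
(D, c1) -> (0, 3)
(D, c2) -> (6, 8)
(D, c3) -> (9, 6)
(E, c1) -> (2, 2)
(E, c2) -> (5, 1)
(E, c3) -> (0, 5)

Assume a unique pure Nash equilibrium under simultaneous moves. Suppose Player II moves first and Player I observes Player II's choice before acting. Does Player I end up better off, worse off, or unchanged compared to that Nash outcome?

Solve by backward induction (Player II leads).
- c1 → Player I plays A (best of 11, 8, 5, 0, 2); Player II gets 10.
- c2 → Player I plays C (best of 0, 2, 7, 6, 5); Player II gets 11.
- c3 → Player I plays B (best of 1, 12, 2, 9, 0); Player II gets 4.
Maximizing over 10, 11, 4, Player II chooses c2. Subgame-perfect outcome: (C, c2) with payoffs (7, 11).
For the simultaneous game, intersect best replies.
Player I's best replies: c1→A; c2→C; c3→B.
Player II's best replies: A→c1; B→c2; C→c3; D→c2; E→c3.
The unique mutual best reply is (A, c1), giving (11, 10).
Player I earns 7 sequentially versus 11 at the Nash outcome: worse off.

worse off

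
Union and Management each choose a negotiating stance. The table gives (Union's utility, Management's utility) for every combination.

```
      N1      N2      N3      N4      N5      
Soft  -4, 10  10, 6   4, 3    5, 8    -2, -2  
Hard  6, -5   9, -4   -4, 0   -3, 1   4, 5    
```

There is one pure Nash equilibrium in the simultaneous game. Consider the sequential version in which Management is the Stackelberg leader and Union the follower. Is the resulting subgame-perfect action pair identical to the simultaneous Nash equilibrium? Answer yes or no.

no

Union best-responds to each possible Management move:
- N1 → Union plays Hard (best of -4, 6); Management gets -5.
- N2 → Union plays Soft (best of 10, 9); Management gets 6.
- N3 → Union plays Soft (best of 4, -4); Management gets 3.
- N4 → Union plays Soft (best of 5, -3); Management gets 8.
- N5 → Union plays Hard (best of -2, 4); Management gets 5.
Among -5, 6, 3, 8, 5, the best is 8 at N4. Subgame-perfect outcome: (Soft, N4) with payoffs (5, 8).
Now find the simultaneous Nash equilibrium.
Union's best replies: N1→Hard; N2→Soft; N3→Soft; N4→Soft; N5→Hard.
Management's best replies: Soft→N1; Hard→N5.
The unique mutual best reply is (Hard, N5), giving (4, 5).
Sequential outcome (Soft, N4) differs from the Nash profile (Hard, N5).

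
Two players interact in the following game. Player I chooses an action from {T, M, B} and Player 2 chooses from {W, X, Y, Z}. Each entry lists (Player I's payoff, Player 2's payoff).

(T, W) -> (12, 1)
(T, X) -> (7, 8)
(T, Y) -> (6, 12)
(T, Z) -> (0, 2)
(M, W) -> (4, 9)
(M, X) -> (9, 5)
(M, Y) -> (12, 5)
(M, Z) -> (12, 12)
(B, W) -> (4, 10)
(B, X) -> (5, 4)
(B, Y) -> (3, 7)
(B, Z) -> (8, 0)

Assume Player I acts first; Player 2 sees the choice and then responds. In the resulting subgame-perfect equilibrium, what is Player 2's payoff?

Work backward from Player 2's decision.
- T: BR = Y, leader payoff 6.
- M: BR = Z, leader payoff 12.
- B: BR = W, leader payoff 4.
Among 6, 12, 4, the best is 12 at M. Subgame-perfect outcome: (M, Z) with payoffs (12, 12).

12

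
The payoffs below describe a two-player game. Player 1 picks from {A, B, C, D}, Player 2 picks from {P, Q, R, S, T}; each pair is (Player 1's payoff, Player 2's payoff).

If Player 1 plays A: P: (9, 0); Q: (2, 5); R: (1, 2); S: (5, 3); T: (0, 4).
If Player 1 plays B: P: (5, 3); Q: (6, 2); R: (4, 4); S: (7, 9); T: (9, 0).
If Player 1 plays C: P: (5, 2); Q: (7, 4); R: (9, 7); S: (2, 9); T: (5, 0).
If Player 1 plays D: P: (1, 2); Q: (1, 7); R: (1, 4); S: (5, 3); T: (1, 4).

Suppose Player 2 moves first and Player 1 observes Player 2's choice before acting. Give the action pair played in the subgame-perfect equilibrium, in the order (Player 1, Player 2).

(B, S)

Work backward from Player 1's decision.
- P → Player 1 plays A (best of 9, 5, 5, 1); Player 2 gets 0.
- Q → Player 1 plays C (best of 2, 6, 7, 1); Player 2 gets 4.
- R → Player 1 plays C (best of 1, 4, 9, 1); Player 2 gets 7.
- S → Player 1 plays B (best of 5, 7, 2, 5); Player 2 gets 9.
- T → Player 1 plays B (best of 0, 9, 5, 1); Player 2 gets 0.
Maximizing over 0, 4, 7, 9, 0, Player 2 chooses S. Subgame-perfect outcome: (B, S) with payoffs (7, 9).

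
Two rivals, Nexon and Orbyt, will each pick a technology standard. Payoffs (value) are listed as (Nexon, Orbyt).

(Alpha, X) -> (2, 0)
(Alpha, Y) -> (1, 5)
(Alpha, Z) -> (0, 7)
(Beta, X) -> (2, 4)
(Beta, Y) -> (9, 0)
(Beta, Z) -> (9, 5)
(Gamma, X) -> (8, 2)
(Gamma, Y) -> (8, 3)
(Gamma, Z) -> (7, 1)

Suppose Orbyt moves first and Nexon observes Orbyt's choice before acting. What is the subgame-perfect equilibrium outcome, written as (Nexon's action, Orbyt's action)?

(Beta, Z)

Work backward from Nexon's decision.
- X: BR = Gamma, leader payoff 2.
- Y: BR = Beta, leader payoff 0.
- Z: BR = Beta, leader payoff 5.
Maximizing over 2, 0, 5, Orbyt chooses Z. Subgame-perfect outcome: (Beta, Z) with payoffs (9, 5).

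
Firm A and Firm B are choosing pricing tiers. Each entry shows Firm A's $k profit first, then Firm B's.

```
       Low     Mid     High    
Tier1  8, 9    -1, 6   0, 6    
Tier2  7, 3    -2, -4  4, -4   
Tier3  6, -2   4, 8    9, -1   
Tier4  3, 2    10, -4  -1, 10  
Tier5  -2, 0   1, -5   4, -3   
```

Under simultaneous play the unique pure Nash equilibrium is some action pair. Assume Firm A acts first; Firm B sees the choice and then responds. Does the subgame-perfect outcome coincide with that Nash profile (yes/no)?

Solve by backward induction (Firm A leads).
- Tier1 → Firm B plays Low (best of 9, 6, 6); Firm A gets 8.
- Tier2 → Firm B plays Low (best of 3, -4, -4); Firm A gets 7.
- Tier3 → Firm B plays Mid (best of -2, 8, -1); Firm A gets 4.
- Tier4 → Firm B plays High (best of 2, -4, 10); Firm A gets -1.
- Tier5 → Firm B plays Low (best of 0, -5, -3); Firm A gets -2.
Firm A's induced payoffs are 8, 7, 4, -1, -2, so Firm A commits to Tier1. Subgame-perfect outcome: (Tier1, Low) with payoffs (8, 9).
Now find the simultaneous Nash equilibrium.
Firm A's best replies: Low→Tier1; Mid→Tier4; High→Tier3.
Firm B's best replies: Tier1→Low; Tier2→Low; Tier3→Mid; Tier4→High; Tier5→Low.
Only (Tier1, Low) has each player best-responding; Nash payoffs (8, 9).
Sequential outcome (Tier1, Low) coincides with the Nash profile (Tier1, Low).

yes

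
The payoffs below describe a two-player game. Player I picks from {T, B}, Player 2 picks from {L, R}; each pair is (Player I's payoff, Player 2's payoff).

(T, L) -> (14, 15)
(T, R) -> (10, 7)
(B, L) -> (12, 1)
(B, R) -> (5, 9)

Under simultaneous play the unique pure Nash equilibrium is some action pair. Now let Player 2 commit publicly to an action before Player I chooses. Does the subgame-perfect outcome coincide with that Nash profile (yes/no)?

Player I best-responds to each possible Player 2 move:
- L: Player I compares 14, 12 and picks T; Player 2 would get 15.
- R: Player I compares 10, 5 and picks T; Player 2 would get 7.
Player 2's induced payoffs are 15, 7, so Player 2 commits to L. Subgame-perfect outcome: (T, L) with payoffs (14, 15).
For the simultaneous game, intersect best replies.
Player I's best replies: L→T; R→T.
Player 2's best replies: T→L; B→R.
The unique mutual best reply is (T, L), giving (14, 15).
Sequential outcome (T, L) coincides with the Nash profile (T, L).

yes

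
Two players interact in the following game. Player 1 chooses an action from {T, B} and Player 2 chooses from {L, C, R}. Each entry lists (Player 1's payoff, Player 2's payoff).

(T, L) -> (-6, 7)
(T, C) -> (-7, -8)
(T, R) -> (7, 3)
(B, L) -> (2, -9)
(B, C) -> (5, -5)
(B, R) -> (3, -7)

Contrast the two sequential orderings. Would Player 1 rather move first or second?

If Player 1 leads: Player 2's best replies are T→L, B→C; Player 1's induced payoffs -6, 5; outcome (B, C), payoffs (5, -5).
If Player 2 leads: Player 1's best replies are L→B, C→B, R→T; Player 2's induced payoffs -9, -5, 3; outcome (T, R), payoffs (7, 3).
Player 1 gets 5 moving first and 7 moving second, so Player 1 prefers to move second.

second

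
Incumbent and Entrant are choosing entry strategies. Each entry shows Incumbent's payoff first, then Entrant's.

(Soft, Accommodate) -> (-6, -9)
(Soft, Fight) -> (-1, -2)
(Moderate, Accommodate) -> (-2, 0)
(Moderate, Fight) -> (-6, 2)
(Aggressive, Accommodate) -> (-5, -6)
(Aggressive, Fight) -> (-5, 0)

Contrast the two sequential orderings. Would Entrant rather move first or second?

If Incumbent leads: Entrant's best replies are Soft→Fight, Moderate→Fight, Aggressive→Fight; Incumbent's induced payoffs -1, -6, -5; outcome (Soft, Fight), payoffs (-1, -2).
If Entrant leads: Incumbent's best replies are Accommodate→Moderate, Fight→Soft; Entrant's induced payoffs 0, -2; outcome (Moderate, Accommodate), payoffs (-2, 0).
Entrant gets 0 moving first and -2 moving second, so Entrant prefers to move first.

first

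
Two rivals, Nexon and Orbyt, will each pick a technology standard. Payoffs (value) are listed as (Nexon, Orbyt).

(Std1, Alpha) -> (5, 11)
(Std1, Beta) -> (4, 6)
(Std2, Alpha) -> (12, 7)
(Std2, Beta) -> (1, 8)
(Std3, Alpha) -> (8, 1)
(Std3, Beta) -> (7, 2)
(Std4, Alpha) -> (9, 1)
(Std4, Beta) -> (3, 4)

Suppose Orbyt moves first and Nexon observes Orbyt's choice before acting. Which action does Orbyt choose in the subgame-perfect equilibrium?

Alpha

Work backward from Nexon's decision.
- Alpha: Nexon compares 5, 12, 8, 9 and picks Std2; Orbyt would get 7.
- Beta: Nexon compares 4, 1, 7, 3 and picks Std3; Orbyt would get 2.
Among 7, 2, the best is 7 at Alpha. Subgame-perfect outcome: (Std2, Alpha) with payoffs (12, 7).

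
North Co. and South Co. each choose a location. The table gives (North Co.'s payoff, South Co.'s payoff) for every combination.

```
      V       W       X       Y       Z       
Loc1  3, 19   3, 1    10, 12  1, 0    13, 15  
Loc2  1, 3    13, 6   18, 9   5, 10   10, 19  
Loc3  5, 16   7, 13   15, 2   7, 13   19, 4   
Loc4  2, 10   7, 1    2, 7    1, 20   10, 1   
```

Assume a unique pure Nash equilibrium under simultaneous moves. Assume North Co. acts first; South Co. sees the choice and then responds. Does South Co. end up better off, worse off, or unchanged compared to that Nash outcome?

Solve by backward induction (North Co. leads).
- Loc1: South Co. compares 19, 1, 12, 0, 15 and picks V; North Co. would get 3.
- Loc2: South Co. compares 3, 6, 9, 10, 19 and picks Z; North Co. would get 10.
- Loc3: South Co. compares 16, 13, 2, 13, 4 and picks V; North Co. would get 5.
- Loc4: South Co. compares 10, 1, 7, 20, 1 and picks Y; North Co. would get 1.
Among 3, 10, 5, 1, the best is 10 at Loc2. Subgame-perfect outcome: (Loc2, Z) with payoffs (10, 19).
Under simultaneous play:
North Co.'s best replies: V→Loc3; W→Loc2; X→Loc2; Y→Loc3; Z→Loc3.
South Co.'s best replies: Loc1→V; Loc2→Z; Loc3→V; Loc4→Y.
The unique mutual best reply is (Loc3, V), giving (5, 16).
South Co. earns 19 sequentially versus 16 at the Nash outcome: better off.

better off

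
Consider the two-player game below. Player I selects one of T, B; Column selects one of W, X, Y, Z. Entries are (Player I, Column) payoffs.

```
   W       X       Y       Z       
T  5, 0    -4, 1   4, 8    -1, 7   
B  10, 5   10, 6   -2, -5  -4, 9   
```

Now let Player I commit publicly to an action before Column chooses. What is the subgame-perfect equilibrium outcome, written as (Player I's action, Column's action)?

(T, Y)

Backward induction with Player I moving first.
- T: BR = Y, leader payoff 4.
- B: BR = Z, leader payoff -4.
Maximizing over 4, -4, Player I chooses T. Subgame-perfect outcome: (T, Y) with payoffs (4, 8).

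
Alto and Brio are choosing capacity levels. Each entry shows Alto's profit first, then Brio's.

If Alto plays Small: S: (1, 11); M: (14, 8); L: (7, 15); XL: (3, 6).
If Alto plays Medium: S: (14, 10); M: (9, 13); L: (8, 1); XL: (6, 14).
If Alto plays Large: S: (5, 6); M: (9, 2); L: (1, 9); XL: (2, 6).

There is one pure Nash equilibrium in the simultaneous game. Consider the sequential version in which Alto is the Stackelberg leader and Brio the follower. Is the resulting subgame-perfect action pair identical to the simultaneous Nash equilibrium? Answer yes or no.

Backward induction with Alto moving first.
- Small → Brio plays L (best of 11, 8, 15, 6); Alto gets 7.
- Medium → Brio plays XL (best of 10, 13, 1, 14); Alto gets 6.
- Large → Brio plays L (best of 6, 2, 9, 6); Alto gets 1.
Maximizing over 7, 6, 1, Alto chooses Small. Subgame-perfect outcome: (Small, L) with payoffs (7, 15).
Now find the simultaneous Nash equilibrium.
Alto's best replies: S→Medium; M→Small; L→Medium; XL→Medium.
Brio's best replies: Small→L; Medium→XL; Large→L.
The unique mutual best reply is (Medium, XL), giving (6, 14).
Sequential outcome (Small, L) differs from the Nash profile (Medium, XL).

no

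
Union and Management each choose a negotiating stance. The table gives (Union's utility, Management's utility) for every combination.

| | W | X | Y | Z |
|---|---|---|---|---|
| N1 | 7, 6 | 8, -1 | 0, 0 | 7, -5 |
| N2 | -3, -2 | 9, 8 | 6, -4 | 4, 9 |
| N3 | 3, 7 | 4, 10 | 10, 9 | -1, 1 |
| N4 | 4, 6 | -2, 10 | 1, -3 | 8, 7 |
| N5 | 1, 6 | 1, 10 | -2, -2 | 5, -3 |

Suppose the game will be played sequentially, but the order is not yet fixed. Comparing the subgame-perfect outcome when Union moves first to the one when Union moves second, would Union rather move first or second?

If Union leads: Management's best replies are N1→W, N2→Z, N3→X, N4→X, N5→X; Union's induced payoffs 7, 4, 4, -2, 1; outcome (N1, W), payoffs (7, 6).
If Management leads: Union's best replies are W→N1, X→N2, Y→N3, Z→N4; Management's induced payoffs 6, 8, 9, 7; outcome (N3, Y), payoffs (10, 9).
Union gets 7 moving first and 10 moving second, so Union prefers to move second.

second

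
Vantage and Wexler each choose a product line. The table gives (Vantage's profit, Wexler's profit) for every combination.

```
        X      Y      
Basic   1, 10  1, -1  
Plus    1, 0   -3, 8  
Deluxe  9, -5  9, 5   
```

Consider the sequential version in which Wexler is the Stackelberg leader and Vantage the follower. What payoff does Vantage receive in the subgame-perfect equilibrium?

Vantage best-responds to each possible Wexler move:
- X: BR = Deluxe, leader payoff -5.
- Y: BR = Deluxe, leader payoff 5.
Wexler's induced payoffs are -5, 5, so Wexler commits to Y. Subgame-perfect outcome: (Deluxe, Y) with payoffs (9, 5).

9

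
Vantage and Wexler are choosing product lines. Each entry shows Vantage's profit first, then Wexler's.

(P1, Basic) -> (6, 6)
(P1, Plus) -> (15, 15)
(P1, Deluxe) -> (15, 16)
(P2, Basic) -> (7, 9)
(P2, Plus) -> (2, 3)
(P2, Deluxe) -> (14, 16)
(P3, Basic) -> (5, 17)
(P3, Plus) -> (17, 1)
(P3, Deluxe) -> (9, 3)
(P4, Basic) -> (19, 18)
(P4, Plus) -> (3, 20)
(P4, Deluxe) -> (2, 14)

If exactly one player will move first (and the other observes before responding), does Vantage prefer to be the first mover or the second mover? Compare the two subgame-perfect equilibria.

second

If Vantage leads: Wexler's best replies are P1→Deluxe, P2→Deluxe, P3→Basic, P4→Plus; Vantage's induced payoffs 15, 14, 5, 3; outcome (P1, Deluxe), payoffs (15, 16).
If Wexler leads: Vantage's best replies are Basic→P4, Plus→P3, Deluxe→P1; Wexler's induced payoffs 18, 1, 16; outcome (P4, Basic), payoffs (19, 18).
Vantage gets 15 moving first and 19 moving second, so Vantage prefers to move second.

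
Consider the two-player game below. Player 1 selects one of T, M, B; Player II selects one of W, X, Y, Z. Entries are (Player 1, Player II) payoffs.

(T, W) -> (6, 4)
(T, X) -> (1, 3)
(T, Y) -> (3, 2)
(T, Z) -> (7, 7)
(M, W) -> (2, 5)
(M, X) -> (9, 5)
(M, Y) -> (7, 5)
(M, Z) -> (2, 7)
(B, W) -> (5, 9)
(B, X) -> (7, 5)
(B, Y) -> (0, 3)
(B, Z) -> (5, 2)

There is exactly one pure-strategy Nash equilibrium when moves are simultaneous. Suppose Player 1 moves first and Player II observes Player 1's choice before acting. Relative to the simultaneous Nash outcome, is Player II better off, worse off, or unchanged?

unchanged

Player II best-responds to each possible Player 1 move:
- T: Player II compares 4, 3, 2, 7 and picks Z; Player 1 would get 7.
- M: Player II compares 5, 5, 5, 7 and picks Z; Player 1 would get 2.
- B: Player II compares 9, 5, 3, 2 and picks W; Player 1 would get 5.
Among 7, 2, 5, the best is 7 at T. Subgame-perfect outcome: (T, Z) with payoffs (7, 7).
Under simultaneous play:
Player 1's best replies: W→T; X→M; Y→M; Z→T.
Player II's best replies: T→Z; M→Z; B→W.
Only (T, Z) has each player best-responding; Nash payoffs (7, 7).
Player II earns 7 sequentially versus 7 at the Nash outcome: unchanged.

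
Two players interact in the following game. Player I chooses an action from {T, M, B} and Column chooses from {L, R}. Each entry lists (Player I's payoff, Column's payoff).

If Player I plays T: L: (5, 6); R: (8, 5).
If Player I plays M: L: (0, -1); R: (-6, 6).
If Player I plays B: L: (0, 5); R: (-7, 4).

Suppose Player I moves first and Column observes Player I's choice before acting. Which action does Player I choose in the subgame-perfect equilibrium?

Solve by backward induction (Player I leads).
- T: Column compares 6, 5 and picks L; Player I would get 5.
- M: Column compares -1, 6 and picks R; Player I would get -6.
- B: Column compares 5, 4 and picks L; Player I would get 0.
Player I's induced payoffs are 5, -6, 0, so Player I commits to T. Subgame-perfect outcome: (T, L) with payoffs (5, 6).

T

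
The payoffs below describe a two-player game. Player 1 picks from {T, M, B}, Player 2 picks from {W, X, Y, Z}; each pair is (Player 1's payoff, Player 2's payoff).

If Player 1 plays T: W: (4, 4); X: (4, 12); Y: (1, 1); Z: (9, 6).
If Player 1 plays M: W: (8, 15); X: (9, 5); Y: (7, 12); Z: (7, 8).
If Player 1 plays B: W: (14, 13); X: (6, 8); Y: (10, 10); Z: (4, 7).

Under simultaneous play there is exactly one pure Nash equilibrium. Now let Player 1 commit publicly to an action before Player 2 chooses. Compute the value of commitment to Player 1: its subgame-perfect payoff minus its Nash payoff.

0

Player 2 best-responds to each possible Player 1 move:
- T: Player 2 compares 4, 12, 1, 6 and picks X; Player 1 would get 4.
- M: Player 2 compares 15, 5, 12, 8 and picks W; Player 1 would get 8.
- B: Player 2 compares 13, 8, 10, 7 and picks W; Player 1 would get 14.
Maximizing over 4, 8, 14, Player 1 chooses B. Subgame-perfect outcome: (B, W) with payoffs (14, 13).
For the simultaneous game, intersect best replies.
Player 1's best replies: W→B; X→M; Y→B; Z→T.
Player 2's best replies: T→X; M→W; B→W.
The unique mutual best reply is (B, W), giving (14, 13).
Player 1's commitment gain: 14 − 14 = 0.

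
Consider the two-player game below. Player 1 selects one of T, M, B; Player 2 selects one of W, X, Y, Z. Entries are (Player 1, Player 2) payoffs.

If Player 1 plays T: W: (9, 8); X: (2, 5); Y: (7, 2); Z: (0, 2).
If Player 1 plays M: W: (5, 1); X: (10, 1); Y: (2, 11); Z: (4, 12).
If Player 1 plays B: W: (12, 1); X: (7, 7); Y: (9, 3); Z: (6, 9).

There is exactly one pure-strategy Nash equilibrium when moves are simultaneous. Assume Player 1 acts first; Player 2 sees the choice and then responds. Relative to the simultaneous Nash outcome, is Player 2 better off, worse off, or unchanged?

worse off

Work backward from Player 2's decision.
- T → Player 2 plays W (best of 8, 5, 2, 2); Player 1 gets 9.
- M → Player 2 plays Z (best of 1, 1, 11, 12); Player 1 gets 4.
- B → Player 2 plays Z (best of 1, 7, 3, 9); Player 1 gets 6.
Among 9, 4, 6, the best is 9 at T. Subgame-perfect outcome: (T, W) with payoffs (9, 8).
For the simultaneous game, intersect best replies.
Player 1's best replies: W→B; X→M; Y→B; Z→B.
Player 2's best replies: T→W; M→Z; B→Z.
Only (B, Z) has each player best-responding; Nash payoffs (6, 9).
Player 2 earns 8 sequentially versus 9 at the Nash outcome: worse off.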